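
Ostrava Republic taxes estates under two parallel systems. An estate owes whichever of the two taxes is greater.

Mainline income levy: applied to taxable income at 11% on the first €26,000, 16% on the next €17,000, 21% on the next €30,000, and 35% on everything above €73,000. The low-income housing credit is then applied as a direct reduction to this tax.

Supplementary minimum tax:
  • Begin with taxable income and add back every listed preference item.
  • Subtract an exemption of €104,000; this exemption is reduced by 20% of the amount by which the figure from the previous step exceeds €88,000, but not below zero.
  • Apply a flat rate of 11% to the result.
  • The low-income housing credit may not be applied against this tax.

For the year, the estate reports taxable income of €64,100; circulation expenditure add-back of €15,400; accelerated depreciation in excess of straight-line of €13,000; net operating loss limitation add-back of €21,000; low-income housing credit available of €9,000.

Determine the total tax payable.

Mainline income levy:
  €26,000 × 11% = €2,860
  €17,000 × 16% = €2,720
  €21,100 × 21% = €4,431
  → €10,011
  Less low-income housing credit €9,000 → €1,011

Supplementary minimum tax:
  Adjusted income: €64,100 + €15,400 + €13,000 + €21,000 = €113,500
  Exemption: €104,000 − 20% × (€113,500 − €88,000) = €104,000 − €5,100 = €98,900
  Base: €113,500 − €98,900 = €14,600
  €14,600 × 11% = €1,606

€1,606 > €1,011, so the supplementary minimum tax is the binding amount.

€1,606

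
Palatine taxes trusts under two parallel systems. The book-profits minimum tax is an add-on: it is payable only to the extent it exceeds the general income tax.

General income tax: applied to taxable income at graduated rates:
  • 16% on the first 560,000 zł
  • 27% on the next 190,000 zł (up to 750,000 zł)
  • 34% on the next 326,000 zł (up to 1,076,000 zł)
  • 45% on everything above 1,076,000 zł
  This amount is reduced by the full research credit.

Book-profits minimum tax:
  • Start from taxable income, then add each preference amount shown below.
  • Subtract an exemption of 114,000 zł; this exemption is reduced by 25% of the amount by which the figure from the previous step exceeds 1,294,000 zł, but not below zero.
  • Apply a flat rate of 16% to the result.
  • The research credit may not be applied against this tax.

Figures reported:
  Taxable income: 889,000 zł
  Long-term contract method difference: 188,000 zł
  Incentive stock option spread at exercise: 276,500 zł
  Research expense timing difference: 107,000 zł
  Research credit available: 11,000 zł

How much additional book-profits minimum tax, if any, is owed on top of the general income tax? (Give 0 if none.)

44,940 zł

General income tax:
  560,000 zł × 16% = 89,600 zł
  190,000 zł × 27% = 51,300 zł
  139,000 zł × 34% = 47,260 zł
  → 188,160 zł
  Less research credit 11,000 zł → 177,160 zł

Book-profits minimum tax:
  Adjusted income: 889,000 zł + 188,000 zł + 276,500 zł + 107,000 zł = 1,460,500 zł
  Exemption: 114,000 zł − 25% × (1,460,500 zł − 1,294,000 zł) = 114,000 zł − 41,625 zł = 72,375 zł
  Base: 1,460,500 zł − 72,375 zł = 1,388,125 zł
  1,388,125 zł × 16% = 222,100 zł

Excess of book-profits minimum tax over general income tax: 222,100 zł − 177,160 zł = 44,940 zł.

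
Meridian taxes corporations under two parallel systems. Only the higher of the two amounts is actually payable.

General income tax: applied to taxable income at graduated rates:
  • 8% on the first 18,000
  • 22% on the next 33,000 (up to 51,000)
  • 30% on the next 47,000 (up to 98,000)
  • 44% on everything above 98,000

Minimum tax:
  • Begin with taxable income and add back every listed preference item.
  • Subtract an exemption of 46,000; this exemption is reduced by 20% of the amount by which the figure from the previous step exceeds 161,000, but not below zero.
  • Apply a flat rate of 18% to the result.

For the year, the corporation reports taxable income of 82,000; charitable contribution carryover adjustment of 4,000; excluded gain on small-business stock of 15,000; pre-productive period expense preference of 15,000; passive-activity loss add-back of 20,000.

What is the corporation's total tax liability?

18,000

General income tax:
  18,000 × 8% = 1,440
  33,000 × 22% = 7,260
  31,000 × 30% = 9,300
  → 18,000

Minimum tax:
  Adjusted income: 82,000 + 4,000 + 15,000 + 15,000 + 20,000 = 136,000
  Exemption: 136,000 ≤ 161,000, so full 46,000 applies
  Base: 136,000 − 46,000 = 90,000
  90,000 × 18% = 16,200

18,000 > 16,200, so the general income tax governs.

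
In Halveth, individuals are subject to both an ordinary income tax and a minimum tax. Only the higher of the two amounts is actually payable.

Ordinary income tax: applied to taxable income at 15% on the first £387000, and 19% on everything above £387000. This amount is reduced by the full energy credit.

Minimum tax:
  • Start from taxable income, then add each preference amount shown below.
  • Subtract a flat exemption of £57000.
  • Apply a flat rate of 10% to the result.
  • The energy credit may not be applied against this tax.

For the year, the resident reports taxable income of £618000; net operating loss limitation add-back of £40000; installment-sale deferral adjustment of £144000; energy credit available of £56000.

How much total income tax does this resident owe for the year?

£74500

Ordinary income tax:
  £387000 × 15% = £58050
  £231000 × 19% = £43890
  → £101940
  Less energy credit £56000 → £45940

Minimum tax:
  Adjusted income: £618000 + £40000 + £144000 = £802000
  Less exemption £57000 → base £745000
  £745000 × 10% = £74500

£74500 > £45940, so the minimum tax is the binding amount.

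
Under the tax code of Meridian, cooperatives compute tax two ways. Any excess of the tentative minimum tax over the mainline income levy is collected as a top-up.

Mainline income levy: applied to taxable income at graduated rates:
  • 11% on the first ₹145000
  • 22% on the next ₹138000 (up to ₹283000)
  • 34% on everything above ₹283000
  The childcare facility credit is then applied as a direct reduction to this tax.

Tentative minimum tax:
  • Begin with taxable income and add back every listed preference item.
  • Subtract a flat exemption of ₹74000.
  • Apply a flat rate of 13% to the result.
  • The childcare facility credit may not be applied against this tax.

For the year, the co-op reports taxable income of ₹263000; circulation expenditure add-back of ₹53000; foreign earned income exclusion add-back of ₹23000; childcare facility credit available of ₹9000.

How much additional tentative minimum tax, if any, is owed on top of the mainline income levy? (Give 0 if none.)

Tentative minimum tax:
  Adjusted income: ₹263000 + ₹53000 + ₹23000 = ₹339000
  Less exemption ₹74000 → base ₹265000
  ₹265000 × 13% = ₹34450

Mainline income levy:
  ₹145000 × 11% = ₹15950
  ₹118000 × 22% = ₹25960
  → ₹41910
  Less childcare facility credit ₹9000 → ₹32910

Excess of tentative minimum tax over mainline income levy: ₹34450 − ₹32910 = ₹1540.

₹1540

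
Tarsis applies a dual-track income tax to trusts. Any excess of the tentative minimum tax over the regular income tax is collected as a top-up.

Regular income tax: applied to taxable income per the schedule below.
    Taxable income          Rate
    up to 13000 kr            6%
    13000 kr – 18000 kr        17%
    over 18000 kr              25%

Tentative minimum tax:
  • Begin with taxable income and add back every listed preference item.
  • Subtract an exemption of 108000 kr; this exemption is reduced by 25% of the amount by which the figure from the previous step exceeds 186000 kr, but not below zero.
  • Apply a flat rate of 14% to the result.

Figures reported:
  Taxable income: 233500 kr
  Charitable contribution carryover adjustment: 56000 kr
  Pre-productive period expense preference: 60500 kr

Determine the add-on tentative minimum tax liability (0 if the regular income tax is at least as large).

Tentative minimum tax:
  Adjusted income: 233500 kr + 56000 kr + 60500 kr = 350000 kr
  Exemption: 108000 kr − 25% × (350000 kr − 186000 kr) = 108000 kr − 41000 kr = 67000 kr
  Base: 350000 kr − 67000 kr = 283000 kr
  283000 kr × 14% = 39620 kr

Regular income tax:
  13000 kr × 6% = 780 kr
  5000 kr × 17% = 850 kr
  215500 kr × 25% = 53875 kr
  → 55505 kr

39620 kr ≤ 55505 kr, so no add-on is due.

0 kr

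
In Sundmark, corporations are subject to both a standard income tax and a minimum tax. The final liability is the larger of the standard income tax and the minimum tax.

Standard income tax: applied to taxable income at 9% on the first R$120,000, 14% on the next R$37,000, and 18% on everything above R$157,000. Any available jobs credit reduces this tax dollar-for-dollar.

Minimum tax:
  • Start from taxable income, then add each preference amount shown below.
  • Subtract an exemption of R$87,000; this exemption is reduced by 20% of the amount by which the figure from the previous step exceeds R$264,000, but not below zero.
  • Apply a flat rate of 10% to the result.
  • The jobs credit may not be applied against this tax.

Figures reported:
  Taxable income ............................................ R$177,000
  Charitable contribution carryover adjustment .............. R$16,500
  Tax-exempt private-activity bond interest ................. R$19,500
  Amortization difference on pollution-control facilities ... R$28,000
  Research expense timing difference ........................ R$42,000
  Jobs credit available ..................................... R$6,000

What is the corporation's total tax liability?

R$19,980

Standard income tax:
  R$120,000 × 9% = R$10,800
  R$37,000 × 14% = R$5,180
  R$20,000 × 18% = R$3,600
  → R$19,580
  Less jobs credit R$6,000 → R$13,580

Minimum tax:
  Adjusted income: R$177,000 + R$16,500 + R$19,500 + R$28,000 + R$42,000 = R$283,000
  Exemption: R$87,000 − 20% × (R$283,000 − R$264,000) = R$87,000 − R$3,800 = R$83,200
  Base: R$283,000 − R$83,200 = R$199,800
  R$199,800 × 10% = R$19,980

R$19,980 > R$13,580, so the minimum tax is the binding amount.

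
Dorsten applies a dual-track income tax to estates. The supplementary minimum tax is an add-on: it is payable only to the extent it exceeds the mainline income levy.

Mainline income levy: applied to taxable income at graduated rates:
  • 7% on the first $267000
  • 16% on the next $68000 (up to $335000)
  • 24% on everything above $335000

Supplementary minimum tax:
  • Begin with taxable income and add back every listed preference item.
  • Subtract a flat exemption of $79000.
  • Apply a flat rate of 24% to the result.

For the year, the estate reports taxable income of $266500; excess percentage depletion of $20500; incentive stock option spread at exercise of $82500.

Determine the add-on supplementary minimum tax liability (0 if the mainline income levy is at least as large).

$51065

Mainline income levy:
  $266500 × 7% = $18655

Supplementary minimum tax:
  Adjusted income: $266500 + $20500 + $82500 = $369500
  Less exemption $79000 → base $290500
  $290500 × 24% = $69720

Excess of supplementary minimum tax over mainline income levy: $69720 − $18655 = $51065.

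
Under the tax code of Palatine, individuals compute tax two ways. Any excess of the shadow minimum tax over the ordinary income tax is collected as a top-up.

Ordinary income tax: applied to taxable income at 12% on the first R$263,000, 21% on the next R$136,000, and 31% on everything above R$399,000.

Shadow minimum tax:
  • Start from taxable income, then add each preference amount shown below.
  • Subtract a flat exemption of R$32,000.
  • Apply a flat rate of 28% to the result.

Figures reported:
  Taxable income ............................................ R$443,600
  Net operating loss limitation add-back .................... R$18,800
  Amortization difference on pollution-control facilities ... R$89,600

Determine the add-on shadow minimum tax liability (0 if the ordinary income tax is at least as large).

R$71,654

Shadow minimum tax:
  Adjusted income: R$443,600 + R$18,800 + R$89,600 = R$552,000
  Less exemption R$32,000 → base R$520,000
  R$520,000 × 28% = R$145,600

Ordinary income tax:
  R$263,000 × 12% = R$31,560
  R$136,000 × 21% = R$28,560
  R$44,600 × 31% = R$13,826
  → R$73,946

Excess of shadow minimum tax over ordinary income tax: R$145,600 − R$73,946 = R$71,654.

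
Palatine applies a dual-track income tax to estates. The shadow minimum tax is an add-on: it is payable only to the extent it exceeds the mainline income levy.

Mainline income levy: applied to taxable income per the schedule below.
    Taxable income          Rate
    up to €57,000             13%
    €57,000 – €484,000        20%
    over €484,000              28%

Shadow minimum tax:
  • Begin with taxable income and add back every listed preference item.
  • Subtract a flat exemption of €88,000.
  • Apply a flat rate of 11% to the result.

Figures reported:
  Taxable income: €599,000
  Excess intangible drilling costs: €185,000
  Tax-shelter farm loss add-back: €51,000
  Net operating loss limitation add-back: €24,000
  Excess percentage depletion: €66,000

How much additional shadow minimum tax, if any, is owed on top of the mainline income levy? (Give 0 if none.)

€0

Shadow minimum tax:
  Adjusted income: €599,000 + €185,000 + €51,000 + €24,000 + €66,000 = €925,000
  Less exemption €88,000 → base €837,000
  €837,000 × 11% = €92,070

Mainline income levy:
  €57,000 × 13% = €7,410
  €427,000 × 20% = €85,400
  €115,000 × 28% = €32,200
  → €125,010

€92,070 ≤ €125,010, so no add-on is due.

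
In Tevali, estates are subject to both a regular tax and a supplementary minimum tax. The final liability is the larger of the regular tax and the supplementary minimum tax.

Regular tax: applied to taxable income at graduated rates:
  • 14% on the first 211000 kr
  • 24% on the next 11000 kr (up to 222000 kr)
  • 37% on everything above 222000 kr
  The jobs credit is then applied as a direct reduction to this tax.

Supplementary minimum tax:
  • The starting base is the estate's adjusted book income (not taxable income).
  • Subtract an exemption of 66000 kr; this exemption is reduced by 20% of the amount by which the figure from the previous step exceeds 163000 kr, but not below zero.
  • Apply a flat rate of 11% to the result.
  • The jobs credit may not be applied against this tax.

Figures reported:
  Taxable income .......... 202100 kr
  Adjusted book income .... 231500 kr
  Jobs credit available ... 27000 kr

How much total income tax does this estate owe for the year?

Supplementary minimum tax:
  Base (adjusted book income): 231500 kr
  Exemption: 66000 kr − 20% × (231500 kr − 163000 kr) = 66000 kr − 13700 kr = 52300 kr
  Base: 231500 kr − 52300 kr = 179200 kr
  179200 kr × 11% = 19712 kr

Regular tax:
  202100 kr × 14% = 28294 kr
  Less jobs credit 27000 kr → 1294 kr

19712 kr > 1294 kr, so the supplementary minimum tax is the binding amount.

19712 kr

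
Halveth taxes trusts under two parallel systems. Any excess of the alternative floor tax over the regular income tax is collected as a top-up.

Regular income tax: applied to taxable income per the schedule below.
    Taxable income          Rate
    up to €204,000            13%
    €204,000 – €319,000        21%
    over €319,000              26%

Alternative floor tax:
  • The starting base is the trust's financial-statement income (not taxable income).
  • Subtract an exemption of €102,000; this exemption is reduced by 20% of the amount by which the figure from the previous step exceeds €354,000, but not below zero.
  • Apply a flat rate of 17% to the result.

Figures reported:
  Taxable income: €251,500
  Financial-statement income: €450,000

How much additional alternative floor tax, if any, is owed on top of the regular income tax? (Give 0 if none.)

€25,929

Regular income tax:
  €204,000 × 13% = €26,520
  €47,500 × 21% = €9,975
  → €36,495

Alternative floor tax:
  Base (financial-statement income): €450,000
  Exemption: €102,000 − 20% × (€450,000 − €354,000) = €102,000 − €19,200 = €82,800
  Base: €450,000 − €82,800 = €367,200
  €367,200 × 17% = €62,424

Excess of alternative floor tax over regular income tax: €62,424 − €36,495 = €25,929.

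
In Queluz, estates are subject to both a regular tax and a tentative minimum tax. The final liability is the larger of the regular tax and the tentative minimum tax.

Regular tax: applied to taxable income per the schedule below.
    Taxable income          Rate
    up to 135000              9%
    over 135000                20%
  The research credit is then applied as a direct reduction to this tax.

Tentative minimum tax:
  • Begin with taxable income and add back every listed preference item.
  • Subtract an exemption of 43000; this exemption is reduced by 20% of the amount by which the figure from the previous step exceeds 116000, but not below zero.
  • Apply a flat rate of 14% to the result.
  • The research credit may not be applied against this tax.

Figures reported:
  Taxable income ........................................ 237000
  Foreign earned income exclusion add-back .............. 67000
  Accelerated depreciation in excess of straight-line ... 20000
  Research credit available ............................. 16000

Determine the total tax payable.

45164

Tentative minimum tax:
  Adjusted income: 237000 + 67000 + 20000 = 324000
  Exemption: 43000 − 20% × (324000 − 116000) = 43000 − 41600 = 1400
  Base: 324000 − 1400 = 322600
  322600 × 14% = 45164

Regular tax:
  135000 × 9% = 12150
  102000 × 20% = 20400
  → 32550
  Less research credit 16000 → 16550

45164 > 16550, so the tentative minimum tax is the binding amount.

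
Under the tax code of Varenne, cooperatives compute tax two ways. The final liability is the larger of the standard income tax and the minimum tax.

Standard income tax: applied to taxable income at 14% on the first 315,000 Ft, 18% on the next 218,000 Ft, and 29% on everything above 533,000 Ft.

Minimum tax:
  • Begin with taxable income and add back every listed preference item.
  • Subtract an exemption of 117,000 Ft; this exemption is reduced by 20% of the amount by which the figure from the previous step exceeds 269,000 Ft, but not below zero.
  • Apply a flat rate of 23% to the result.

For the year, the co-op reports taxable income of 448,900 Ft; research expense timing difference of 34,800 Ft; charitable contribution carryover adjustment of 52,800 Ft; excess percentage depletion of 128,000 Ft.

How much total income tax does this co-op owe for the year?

144,118 Ft

Standard income tax:
  315,000 Ft × 14% = 44,100 Ft
  133,900 Ft × 18% = 24,102 Ft
  → 68,202 Ft

Minimum tax:
  Adjusted income: 448,900 Ft + 34,800 Ft + 52,800 Ft + 128,000 Ft = 664,500 Ft
  Exemption: 117,000 Ft − 20% × (664,500 Ft − 269,000 Ft) = 117,000 Ft − 79,100 Ft = 37,900 Ft
  Base: 664,500 Ft − 37,900 Ft = 626,600 Ft
  626,600 Ft × 23% = 144,118 Ft

144,118 Ft > 68,202 Ft, so the minimum tax is the binding amount.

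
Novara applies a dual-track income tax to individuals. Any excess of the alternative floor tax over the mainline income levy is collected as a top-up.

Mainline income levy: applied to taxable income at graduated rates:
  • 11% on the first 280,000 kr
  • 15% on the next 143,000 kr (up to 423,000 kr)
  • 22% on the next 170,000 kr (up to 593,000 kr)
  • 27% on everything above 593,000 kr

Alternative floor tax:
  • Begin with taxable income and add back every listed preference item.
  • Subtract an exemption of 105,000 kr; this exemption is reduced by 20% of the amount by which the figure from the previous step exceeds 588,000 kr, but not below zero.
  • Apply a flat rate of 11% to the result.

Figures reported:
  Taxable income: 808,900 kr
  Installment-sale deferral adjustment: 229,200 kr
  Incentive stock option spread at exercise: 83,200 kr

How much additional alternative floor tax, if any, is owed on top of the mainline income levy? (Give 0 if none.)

Mainline income levy:
  280,000 kr × 11% = 30,800 kr
  143,000 kr × 15% = 21,450 kr
  170,000 kr × 22% = 37,400 kr
  215,900 kr × 27% = 58,293 kr
  → 147,943 kr

Alternative floor tax:
  Adjusted income: 808,900 kr + 229,200 kr + 83,200 kr = 1,121,300 kr
  Exemption: 20% × (1,121,300 kr − 588,000 kr) = 106,660 kr ≥ 105,000 kr, so the exemption is fully phased out
  Base: 1,121,300 kr − 0 kr = 1,121,300 kr
  1,121,300 kr × 11% = 123,343 kr

123,343 kr ≤ 147,943 kr, so no add-on is due.

0 kr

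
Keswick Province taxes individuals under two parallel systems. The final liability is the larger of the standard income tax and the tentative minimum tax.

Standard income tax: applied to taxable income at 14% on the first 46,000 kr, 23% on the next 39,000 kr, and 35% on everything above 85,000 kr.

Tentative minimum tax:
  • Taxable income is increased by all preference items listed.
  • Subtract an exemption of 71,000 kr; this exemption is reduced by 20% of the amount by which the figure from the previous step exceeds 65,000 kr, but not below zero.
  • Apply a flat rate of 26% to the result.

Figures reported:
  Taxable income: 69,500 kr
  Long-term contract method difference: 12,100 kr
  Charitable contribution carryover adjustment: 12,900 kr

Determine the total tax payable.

Tentative minimum tax:
  Adjusted income: 69,500 kr + 12,100 kr + 12,900 kr = 94,500 kr
  Exemption: 71,000 kr − 20% × (94,500 kr − 65,000 kr) = 71,000 kr − 5,900 kr = 65,100 kr
  Base: 94,500 kr − 65,100 kr = 29,400 kr
  29,400 kr × 26% = 7,644 kr

Standard income tax:
  46,000 kr × 14% = 6,440 kr
  23,500 kr × 23% = 5,405 kr
  → 11,845 kr

11,845 kr > 7,644 kr, so the standard income tax governs.

11,845 kr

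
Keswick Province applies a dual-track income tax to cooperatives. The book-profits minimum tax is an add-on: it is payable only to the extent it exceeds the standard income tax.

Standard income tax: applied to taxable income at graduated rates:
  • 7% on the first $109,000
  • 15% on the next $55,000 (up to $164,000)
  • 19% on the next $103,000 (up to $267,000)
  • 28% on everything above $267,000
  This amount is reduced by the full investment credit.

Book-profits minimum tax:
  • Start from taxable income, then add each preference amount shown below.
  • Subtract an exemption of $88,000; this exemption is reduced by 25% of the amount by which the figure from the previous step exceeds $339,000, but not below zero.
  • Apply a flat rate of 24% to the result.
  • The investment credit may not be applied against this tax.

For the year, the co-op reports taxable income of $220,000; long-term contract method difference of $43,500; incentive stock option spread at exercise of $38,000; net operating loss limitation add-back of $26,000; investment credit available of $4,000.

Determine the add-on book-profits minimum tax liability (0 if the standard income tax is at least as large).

Standard income tax:
  $109,000 × 7% = $7,630
  $55,000 × 15% = $8,250
  $56,000 × 19% = $10,640
  → $26,520
  Less investment credit $4,000 → $22,520

Book-profits minimum tax:
  Adjusted income: $220,000 + $43,500 + $38,000 + $26,000 = $327,500
  Exemption: $327,500 ≤ $339,000, so full $88,000 applies
  Base: $327,500 − $88,000 = $239,500
  $239,500 × 24% = $57,480

Excess of book-profits minimum tax over standard income tax: $57,480 − $22,520 = $34,960.

$34,960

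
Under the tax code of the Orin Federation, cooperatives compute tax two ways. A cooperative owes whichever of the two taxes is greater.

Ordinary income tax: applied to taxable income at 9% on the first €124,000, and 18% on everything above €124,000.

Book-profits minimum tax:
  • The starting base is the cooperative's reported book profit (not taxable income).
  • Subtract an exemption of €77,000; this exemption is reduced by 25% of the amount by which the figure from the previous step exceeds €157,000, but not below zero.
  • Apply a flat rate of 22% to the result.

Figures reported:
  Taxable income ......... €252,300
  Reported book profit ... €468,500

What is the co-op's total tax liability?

Ordinary income tax:
  €124,000 × 9% = €11,160
  €128,300 × 18% = €23,094
  → €34,254

Book-profits minimum tax:
  Base (reported book profit): €468,500
  Exemption: 25% × (€468,500 − €157,000) = €77,875 ≥ €77,000, so the exemption is fully phased out
  Base: €468,500 − €0 = €468,500
  €468,500 × 22% = €103,070

€103,070 > €34,254, so the book-profits minimum tax is the binding amount.

€103,070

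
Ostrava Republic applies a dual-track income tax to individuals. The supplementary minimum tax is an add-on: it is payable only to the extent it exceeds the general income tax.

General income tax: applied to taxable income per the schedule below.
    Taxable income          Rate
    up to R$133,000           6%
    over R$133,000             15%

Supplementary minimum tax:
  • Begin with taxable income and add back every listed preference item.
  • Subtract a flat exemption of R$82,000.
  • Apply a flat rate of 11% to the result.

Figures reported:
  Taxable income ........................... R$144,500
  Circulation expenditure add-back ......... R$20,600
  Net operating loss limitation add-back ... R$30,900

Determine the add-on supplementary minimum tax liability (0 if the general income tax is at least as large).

Supplementary minimum tax:
  Adjusted income: R$144,500 + R$20,600 + R$30,900 = R$196,000
  Less exemption R$82,000 → base R$114,000
  R$114,000 × 11% = R$12,540

General income tax:
  R$133,000 × 6% = R$7,980
  R$11,500 × 15% = R$1,725
  → R$9,705

Excess of supplementary minimum tax over general income tax: R$12,540 − R$9,705 = R$2,835.

R$2,835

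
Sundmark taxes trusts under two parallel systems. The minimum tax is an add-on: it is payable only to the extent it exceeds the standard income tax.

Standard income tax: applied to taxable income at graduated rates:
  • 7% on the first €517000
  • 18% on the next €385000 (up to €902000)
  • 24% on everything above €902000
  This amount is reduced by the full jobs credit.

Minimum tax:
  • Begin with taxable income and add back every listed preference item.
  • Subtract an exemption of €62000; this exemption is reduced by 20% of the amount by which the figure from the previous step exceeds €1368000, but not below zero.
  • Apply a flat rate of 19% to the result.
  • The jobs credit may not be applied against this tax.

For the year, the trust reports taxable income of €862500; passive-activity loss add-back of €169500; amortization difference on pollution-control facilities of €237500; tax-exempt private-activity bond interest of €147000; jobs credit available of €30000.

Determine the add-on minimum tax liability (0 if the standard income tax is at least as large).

€190818

Standard income tax:
  €517000 × 7% = €36190
  €345500 × 18% = €62190
  → €98380
  Less jobs credit €30000 → €68380

Minimum tax:
  Adjusted income: €862500 + €169500 + €237500 + €147000 = €1416500
  Exemption: €62000 − 20% × (€1416500 − €1368000) = €62000 − €9700 = €52300
  Base: €1416500 − €52300 = €1364200
  €1364200 × 19% = €259198

Excess of minimum tax over standard income tax: €259198 − €68380 = €190818.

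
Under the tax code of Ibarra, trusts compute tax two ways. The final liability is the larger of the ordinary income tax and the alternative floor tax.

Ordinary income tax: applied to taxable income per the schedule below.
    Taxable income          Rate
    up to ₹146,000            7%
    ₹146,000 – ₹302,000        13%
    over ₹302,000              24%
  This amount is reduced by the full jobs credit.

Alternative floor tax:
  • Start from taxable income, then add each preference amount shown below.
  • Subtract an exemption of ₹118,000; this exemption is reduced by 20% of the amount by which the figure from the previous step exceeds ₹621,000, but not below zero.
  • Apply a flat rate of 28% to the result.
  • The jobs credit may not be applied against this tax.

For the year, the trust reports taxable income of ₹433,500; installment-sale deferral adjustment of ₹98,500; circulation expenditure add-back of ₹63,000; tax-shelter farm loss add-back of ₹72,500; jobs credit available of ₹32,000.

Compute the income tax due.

Alternative floor tax:
  Adjusted income: ₹433,500 + ₹98,500 + ₹63,000 + ₹72,500 = ₹667,500
  Exemption: ₹118,000 − 20% × (₹667,500 − ₹621,000) = ₹118,000 − ₹9,300 = ₹108,700
  Base: ₹667,500 − ₹108,700 = ₹558,800
  ₹558,800 × 28% = ₹156,464

Ordinary income tax:
  ₹146,000 × 7% = ₹10,220
  ₹156,000 × 13% = ₹20,280
  ₹131,500 × 24% = ₹31,560
  → ₹62,060
  Less jobs credit ₹32,000 → ₹30,060

₹156,464 > ₹30,060, so the alternative floor tax is the binding amount.

₹156,464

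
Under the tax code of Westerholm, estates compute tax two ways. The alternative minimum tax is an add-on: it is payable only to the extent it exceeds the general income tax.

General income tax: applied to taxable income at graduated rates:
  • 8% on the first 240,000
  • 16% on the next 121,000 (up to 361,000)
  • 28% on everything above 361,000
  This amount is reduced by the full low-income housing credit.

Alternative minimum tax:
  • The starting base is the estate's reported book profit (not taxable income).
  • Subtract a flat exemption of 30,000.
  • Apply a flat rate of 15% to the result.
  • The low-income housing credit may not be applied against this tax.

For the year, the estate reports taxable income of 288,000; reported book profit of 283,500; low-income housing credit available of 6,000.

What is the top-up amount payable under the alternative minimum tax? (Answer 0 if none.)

General income tax:
  240,000 × 8% = 19,200
  48,000 × 16% = 7,680
  → 26,880
  Less low-income housing credit 6,000 → 20,880

Alternative minimum tax:
  Base (reported book profit): 283,500
  Less exemption 30,000 → base 253,500
  253,500 × 15% = 38,025

Excess of alternative minimum tax over general income tax: 38,025 − 20,880 = 17,145.

17,145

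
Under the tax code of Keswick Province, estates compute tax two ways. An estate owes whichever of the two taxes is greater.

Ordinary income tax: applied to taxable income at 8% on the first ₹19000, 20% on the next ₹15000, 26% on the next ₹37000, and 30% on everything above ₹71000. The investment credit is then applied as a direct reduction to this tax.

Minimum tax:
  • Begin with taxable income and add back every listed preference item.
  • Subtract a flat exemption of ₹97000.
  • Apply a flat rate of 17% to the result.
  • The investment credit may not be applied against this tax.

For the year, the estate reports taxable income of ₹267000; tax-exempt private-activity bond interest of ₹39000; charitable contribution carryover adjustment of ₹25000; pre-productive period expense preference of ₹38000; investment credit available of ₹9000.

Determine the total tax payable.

Ordinary income tax:
  ₹19000 × 8% = ₹1520
  ₹15000 × 20% = ₹3000
  ₹37000 × 26% = ₹9620
  ₹196000 × 30% = ₹58800
  → ₹72940
  Less investment credit ₹9000 → ₹63940

Minimum tax:
  Adjusted income: ₹267000 + ₹39000 + ₹25000 + ₹38000 = ₹369000
  Less exemption ₹97000 → base ₹272000
  ₹272000 × 17% = ₹46240

₹63940 > ₹46240, so the ordinary income tax governs.

₹63940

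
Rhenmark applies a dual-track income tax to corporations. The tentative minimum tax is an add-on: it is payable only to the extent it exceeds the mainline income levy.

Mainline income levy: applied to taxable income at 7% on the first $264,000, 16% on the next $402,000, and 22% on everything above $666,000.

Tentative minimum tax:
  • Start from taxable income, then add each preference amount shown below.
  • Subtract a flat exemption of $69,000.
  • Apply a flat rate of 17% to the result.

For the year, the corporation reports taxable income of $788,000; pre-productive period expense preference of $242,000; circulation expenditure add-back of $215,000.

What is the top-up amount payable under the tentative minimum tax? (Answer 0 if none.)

Mainline income levy:
  $264,000 × 7% = $18,480
  $402,000 × 16% = $64,320
  $122,000 × 22% = $26,840
  → $109,640

Tentative minimum tax:
  Adjusted income: $788,000 + $242,000 + $215,000 = $1,245,000
  Less exemption $69,000 → base $1,176,000
  $1,176,000 × 17% = $199,920

Excess of tentative minimum tax over mainline income levy: $199,920 − $109,640 = $90,280.

$90,280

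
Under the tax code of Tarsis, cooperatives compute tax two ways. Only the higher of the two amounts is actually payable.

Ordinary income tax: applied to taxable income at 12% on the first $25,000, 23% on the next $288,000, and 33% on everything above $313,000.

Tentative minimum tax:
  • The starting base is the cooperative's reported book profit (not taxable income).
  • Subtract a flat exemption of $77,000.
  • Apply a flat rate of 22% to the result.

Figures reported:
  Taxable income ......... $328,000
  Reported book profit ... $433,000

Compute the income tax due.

Ordinary income tax:
  $25,000 × 12% = $3,000
  $288,000 × 23% = $66,240
  $15,000 × 33% = $4,950
  → $74,190

Tentative minimum tax:
  Base (reported book profit): $433,000
  Less exemption $77,000 → base $356,000
  $356,000 × 22% = $78,320

$78,320 > $74,190, so the tentative minimum tax is the binding amount.

$78,320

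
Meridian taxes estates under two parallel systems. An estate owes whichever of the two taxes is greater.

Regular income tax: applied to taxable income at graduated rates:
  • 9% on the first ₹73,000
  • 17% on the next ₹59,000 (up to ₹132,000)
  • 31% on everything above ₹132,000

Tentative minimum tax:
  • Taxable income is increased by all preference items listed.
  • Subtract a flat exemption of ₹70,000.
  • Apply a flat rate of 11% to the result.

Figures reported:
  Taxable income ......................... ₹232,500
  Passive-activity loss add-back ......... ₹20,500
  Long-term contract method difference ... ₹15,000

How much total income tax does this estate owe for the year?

Regular income tax:
  ₹73,000 × 9% = ₹6,570
  ₹59,000 × 17% = ₹10,030
  ₹100,500 × 31% = ₹31,155
  → ₹47,755

Tentative minimum tax:
  Adjusted income: ₹232,500 + ₹20,500 + ₹15,000 = ₹268,000
  Less exemption ₹70,000 → base ₹198,000
  ₹198,000 × 11% = ₹21,780

₹47,755 > ₹21,780, so the regular income tax governs.

₹47,755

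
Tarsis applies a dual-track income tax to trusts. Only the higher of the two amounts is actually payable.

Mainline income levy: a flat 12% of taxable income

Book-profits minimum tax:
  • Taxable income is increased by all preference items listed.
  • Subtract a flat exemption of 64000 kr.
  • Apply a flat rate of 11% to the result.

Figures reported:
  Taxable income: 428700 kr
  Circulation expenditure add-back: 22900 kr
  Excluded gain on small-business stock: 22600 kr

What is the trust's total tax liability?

Book-profits minimum tax:
  Adjusted income: 428700 kr + 22900 kr + 22600 kr = 474200 kr
  Less exemption 64000 kr → base 410200 kr
  410200 kr × 11% = 45122 kr

Mainline income levy:
  428700 kr × 12% = 51444 kr

51444 kr > 45122 kr, so the mainline income levy governs.

51444 kr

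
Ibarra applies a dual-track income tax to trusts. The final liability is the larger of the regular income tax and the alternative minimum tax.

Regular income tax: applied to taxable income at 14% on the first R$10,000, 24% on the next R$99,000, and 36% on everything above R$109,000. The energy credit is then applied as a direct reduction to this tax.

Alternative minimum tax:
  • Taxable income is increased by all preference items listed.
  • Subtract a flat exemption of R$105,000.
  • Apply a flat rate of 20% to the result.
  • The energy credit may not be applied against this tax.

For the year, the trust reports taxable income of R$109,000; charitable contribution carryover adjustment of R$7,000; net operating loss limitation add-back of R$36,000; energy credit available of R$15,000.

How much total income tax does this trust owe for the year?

Alternative minimum tax:
  Adjusted income: R$109,000 + R$7,000 + R$36,000 = R$152,000
  Less exemption R$105,000 → base R$47,000
  R$47,000 × 20% = R$9,400

Regular income tax:
  R$10,000 × 14% = R$1,400
  R$99,000 × 24% = R$23,760
  → R$25,160
  Less energy credit R$15,000 → R$10,160

R$10,160 > R$9,400, so the regular income tax governs.

R$10,160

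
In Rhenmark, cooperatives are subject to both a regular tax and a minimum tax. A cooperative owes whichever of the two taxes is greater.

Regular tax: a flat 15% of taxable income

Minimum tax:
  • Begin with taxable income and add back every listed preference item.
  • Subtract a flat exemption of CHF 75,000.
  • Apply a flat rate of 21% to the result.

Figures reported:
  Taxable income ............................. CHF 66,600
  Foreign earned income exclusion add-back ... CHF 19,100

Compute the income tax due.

Regular tax:
  CHF 66,600 × 15% = CHF 9,990

Minimum tax:
  Adjusted income: CHF 66,600 + CHF 19,100 = CHF 85,700
  Less exemption CHF 75,000 → base CHF 10,700
  CHF 10,700 × 21% = CHF 2,247

CHF 9,990 > CHF 2,247, so the regular tax governs.

CHF 9,990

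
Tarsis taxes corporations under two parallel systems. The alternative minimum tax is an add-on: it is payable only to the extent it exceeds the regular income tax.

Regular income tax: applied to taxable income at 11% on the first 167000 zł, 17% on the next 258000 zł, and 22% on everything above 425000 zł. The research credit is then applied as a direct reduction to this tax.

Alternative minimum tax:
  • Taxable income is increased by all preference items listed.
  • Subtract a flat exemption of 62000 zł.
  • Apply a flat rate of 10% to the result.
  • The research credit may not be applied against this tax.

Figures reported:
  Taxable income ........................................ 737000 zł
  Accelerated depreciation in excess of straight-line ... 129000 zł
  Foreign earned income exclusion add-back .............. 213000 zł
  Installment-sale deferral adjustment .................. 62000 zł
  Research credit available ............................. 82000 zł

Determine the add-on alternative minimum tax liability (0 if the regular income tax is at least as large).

Regular income tax:
  167000 zł × 11% = 18370 zł
  258000 zł × 17% = 43860 zł
  312000 zł × 22% = 68640 zł
  → 130870 zł
  Less research credit 82000 zł → 48870 zł

Alternative minimum tax:
  Adjusted income: 737000 zł + 129000 zł + 213000 zł + 62000 zł = 1141000 zł
  Less exemption 62000 zł → base 1079000 zł
  1079000 zł × 10% = 107900 zł

Excess of alternative minimum tax over regular income tax: 107900 zł − 48870 zł = 59030 zł.

59030 zł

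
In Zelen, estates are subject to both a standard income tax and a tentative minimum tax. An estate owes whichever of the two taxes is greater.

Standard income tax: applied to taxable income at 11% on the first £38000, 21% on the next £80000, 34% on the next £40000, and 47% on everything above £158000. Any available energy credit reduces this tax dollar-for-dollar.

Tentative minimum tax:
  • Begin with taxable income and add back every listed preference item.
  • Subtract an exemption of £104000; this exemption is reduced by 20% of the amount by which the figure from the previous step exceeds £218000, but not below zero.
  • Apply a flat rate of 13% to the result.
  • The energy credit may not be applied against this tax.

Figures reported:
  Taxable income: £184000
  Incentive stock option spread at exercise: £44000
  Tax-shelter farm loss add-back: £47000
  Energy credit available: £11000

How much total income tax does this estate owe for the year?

£35800

Tentative minimum tax:
  Adjusted income: £184000 + £44000 + £47000 = £275000
  Exemption: £104000 − 20% × (£275000 − £218000) = £104000 − £11400 = £92600
  Base: £275000 − £92600 = £182400
  £182400 × 13% = £23712

Standard income tax:
  £38000 × 11% = £4180
  £80000 × 21% = £16800
  £40000 × 34% = £13600
  £26000 × 47% = £12220
  → £46800
  Less energy credit £11000 → £35800

£35800 > £23712, so the standard income tax governs.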